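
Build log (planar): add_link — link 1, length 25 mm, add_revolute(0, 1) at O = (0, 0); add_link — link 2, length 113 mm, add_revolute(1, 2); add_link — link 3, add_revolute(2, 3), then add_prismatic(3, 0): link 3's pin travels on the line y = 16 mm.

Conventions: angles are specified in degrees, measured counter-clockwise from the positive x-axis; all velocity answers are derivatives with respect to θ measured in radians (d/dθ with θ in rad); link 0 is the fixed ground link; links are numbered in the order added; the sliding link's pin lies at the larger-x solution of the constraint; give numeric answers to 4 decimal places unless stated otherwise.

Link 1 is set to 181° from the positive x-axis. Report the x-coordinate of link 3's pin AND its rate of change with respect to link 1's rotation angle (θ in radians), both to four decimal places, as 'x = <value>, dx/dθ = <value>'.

geometry: r = 25 mm, L = 113 mm, e = 16 mm
crank pin P = (r cos θ, r sin θ) = (-24.996192, -0.436310)
h = r sin θ − e = -0.436310 − 16 = -16.436310
x = r cos θ + √(L² − h²) = -24.996192 + 111.798246 = 86.802053
dx/dθ = −r sin θ − h·r cos θ/√(L² − h²) (θ in radians; h = -16.436310) = -3.238570

x = 86.8021, dx/dθ = -3.2386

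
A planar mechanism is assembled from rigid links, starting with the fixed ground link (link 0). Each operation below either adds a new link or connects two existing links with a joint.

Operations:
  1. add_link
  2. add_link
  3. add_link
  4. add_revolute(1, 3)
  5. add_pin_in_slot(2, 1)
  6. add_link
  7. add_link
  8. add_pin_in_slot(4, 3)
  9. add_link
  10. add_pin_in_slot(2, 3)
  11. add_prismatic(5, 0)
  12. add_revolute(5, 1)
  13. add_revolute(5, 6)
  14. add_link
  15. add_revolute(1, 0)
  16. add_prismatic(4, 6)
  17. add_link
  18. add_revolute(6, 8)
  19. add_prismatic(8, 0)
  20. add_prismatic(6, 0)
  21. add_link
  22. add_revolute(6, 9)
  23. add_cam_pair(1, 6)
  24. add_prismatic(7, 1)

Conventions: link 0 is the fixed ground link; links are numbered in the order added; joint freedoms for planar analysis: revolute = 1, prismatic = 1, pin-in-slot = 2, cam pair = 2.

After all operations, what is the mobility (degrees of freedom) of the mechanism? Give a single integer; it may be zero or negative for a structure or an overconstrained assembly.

L=1 J1=0 J2=0
add link → L=2 J1=0 J2=0
add link → L=3 J1=0 J2=0
add link → L=4 J1=0 J2=0
R@1,3 dof=1 J1 → L=4 J1=1 J2=0
PS@2,1 dof=2 J2 → L=4 J1=1 J2=1
add link → L=5 J1=1 J2=1
add link → L=6 J1=1 J2=1
PS@4,3 dof=2 J2 → L=6 J1=1 J2=2
add link → L=7 J1=1 J2=2
PS@2,3 dof=2 J2 → L=7 J1=1 J2=3
P@5,0 dof=1 J1 → L=7 J1=2 J2=3
R@5,1 dof=1 J1 → L=7 J1=3 J2=3
R@5,6 dof=1 J1 → L=7 J1=4 J2=3
add link → L=8 J1=4 J2=3
R@1,0 dof=1 J1 → L=8 J1=5 J2=3
P@4,6 dof=1 J1 → L=8 J1=6 J2=3
add link → L=9 J1=6 J2=3
R@6,8 dof=1 J1 → L=9 J1=7 J2=3
P@8,0 dof=1 J1 → L=9 J1=8 J2=3
P@6,0 dof=1 J1 → L=9 J1=9 J2=3
add link → L=10 J1=9 J2=3
R@6,9 dof=1 J1 → L=10 J1=10 J2=3
C@1,6 dof=2 J2 → L=10 J1=10 J2=4
P@7,1 dof=1 J1 → L=10 J1=11 J2=4
M=3(L−1)−2J1−J2=3·9−2·11−4=1

M = 1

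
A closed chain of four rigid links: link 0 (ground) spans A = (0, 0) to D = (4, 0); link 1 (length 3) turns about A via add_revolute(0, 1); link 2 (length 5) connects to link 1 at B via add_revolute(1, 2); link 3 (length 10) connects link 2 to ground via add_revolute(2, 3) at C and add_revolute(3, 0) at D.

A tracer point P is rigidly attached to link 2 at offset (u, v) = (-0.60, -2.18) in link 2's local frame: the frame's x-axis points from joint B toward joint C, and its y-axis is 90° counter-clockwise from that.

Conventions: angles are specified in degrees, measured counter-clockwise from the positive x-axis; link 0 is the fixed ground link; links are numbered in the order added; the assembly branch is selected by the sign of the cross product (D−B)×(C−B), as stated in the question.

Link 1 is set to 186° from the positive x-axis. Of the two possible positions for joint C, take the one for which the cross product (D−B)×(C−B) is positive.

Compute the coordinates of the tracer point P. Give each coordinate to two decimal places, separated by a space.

A=(0,0), D=(4.00,0)
B = A + 3.00·(cos186°, sin186°) = (-2.9836, -0.3136)
|BD| = 6.9906
circle(B,5.00) ∩ circle(D,10.00): a=-1.8690, h=4.6375
  candidates: C₊=(-5.0588,4.2354) cross=32.419; C₋=(-4.6427,-5.0303) cross=-32.419
  branch + wants cross > 0 → take C=(-5.0588,4.2354) (cross=32.419)
ex = (C−B)/|BC| = (-0.4150,0.9098); ey = (-0.9098,-0.4150)
P = B + -0.60·ex + -2.18·ey = (-0.7512,0.0453)

-0.75 0.05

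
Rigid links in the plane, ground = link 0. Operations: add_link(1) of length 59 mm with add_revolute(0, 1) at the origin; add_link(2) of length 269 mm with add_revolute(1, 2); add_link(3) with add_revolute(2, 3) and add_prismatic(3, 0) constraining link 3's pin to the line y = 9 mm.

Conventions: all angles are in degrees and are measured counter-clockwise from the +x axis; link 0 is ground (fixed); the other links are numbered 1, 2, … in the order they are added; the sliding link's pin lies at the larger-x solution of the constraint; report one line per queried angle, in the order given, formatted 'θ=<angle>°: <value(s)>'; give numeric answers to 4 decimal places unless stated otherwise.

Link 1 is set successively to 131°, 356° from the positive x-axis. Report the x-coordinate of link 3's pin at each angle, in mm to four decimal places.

geometry: r = 59 mm, L = 269 mm, e = 9 mm
θ=131°: crank pin P = (r cos θ, r sin θ) = (-38.707483, 44.527865)
θ=131°: h = r sin θ − e = 44.527865 − 9 = 35.527865
θ=131°: x = r cos θ + √(L² − h²) = -38.707483 + 266.643528 = 227.936045
θ=356°: crank pin P = (r cos θ, r sin θ) = (58.856279, -4.115632)
θ=356°: h = r sin θ − e = -4.115632 − 9 = -13.115632
θ=356°: x = r cos θ + √(L² − h²) = 58.856279 + 268.680070 = 327.536349

θ=131°: 227.9360
θ=356°: 327.5363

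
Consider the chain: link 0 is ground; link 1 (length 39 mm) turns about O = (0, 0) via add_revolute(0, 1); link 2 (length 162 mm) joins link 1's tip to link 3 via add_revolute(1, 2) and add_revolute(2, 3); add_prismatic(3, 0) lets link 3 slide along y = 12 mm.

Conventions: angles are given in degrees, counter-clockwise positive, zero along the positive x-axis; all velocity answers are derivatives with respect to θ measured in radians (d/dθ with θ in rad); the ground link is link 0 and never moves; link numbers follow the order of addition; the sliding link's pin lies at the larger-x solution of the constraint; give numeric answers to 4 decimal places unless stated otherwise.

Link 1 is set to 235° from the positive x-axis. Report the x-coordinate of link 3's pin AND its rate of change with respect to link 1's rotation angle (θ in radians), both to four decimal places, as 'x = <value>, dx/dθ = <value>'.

geometry: r = 39 mm, L = 162 mm, e = 12 mm
crank pin P = (r cos θ, r sin θ) = (-22.369481, -31.946930)
h = r sin θ − e = -31.946930 − 12 = -43.946930
x = r cos θ + √(L² − h²) = -22.369481 + 155.925198 = 133.555717
dx/dθ = −r sin θ − h·r cos θ/√(L² − h²) (θ in radians; h = -43.946930) = 25.642176

x = 133.5557, dx/dθ = 25.6422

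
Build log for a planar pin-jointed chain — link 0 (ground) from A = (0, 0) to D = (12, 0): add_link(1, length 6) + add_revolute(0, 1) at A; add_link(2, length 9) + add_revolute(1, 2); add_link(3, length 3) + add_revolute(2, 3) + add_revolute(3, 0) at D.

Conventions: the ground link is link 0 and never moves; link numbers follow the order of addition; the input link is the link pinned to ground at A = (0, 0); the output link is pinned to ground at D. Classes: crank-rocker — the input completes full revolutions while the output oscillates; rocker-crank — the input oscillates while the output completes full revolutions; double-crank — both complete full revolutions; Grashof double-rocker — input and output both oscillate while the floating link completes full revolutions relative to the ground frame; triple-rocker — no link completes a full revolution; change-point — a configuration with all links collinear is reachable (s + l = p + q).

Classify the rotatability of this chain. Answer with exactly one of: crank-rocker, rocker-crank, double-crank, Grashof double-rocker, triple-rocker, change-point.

lengths: ground=12, input=6, coupler=9, output=3
sorted: s=3 (shortest), l=12 (longest), p+q=15
s + l = 15 vs p + q = 15
s + l = p + q → change-point (collinear configuration reachable)

change-point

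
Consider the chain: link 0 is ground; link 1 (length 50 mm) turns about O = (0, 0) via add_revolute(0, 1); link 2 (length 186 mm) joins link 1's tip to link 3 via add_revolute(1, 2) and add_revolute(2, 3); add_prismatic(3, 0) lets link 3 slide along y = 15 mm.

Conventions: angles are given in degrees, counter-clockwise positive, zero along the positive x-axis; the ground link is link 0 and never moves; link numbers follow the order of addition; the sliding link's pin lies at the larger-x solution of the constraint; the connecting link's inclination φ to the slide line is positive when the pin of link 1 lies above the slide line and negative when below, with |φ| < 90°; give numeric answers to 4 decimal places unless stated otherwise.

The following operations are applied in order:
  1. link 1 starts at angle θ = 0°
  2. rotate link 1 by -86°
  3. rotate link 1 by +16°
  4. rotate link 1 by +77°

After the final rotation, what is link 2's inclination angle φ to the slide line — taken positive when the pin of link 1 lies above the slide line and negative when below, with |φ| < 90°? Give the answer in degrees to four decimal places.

geometry: r = 50 mm, L = 186 mm, e = 15 mm; θ starts at 0°
rotate link 1 by -86°: θ ← 0° -86° = -86°
rotate link 1 by +16°: θ ← -86° +16° = -70°
rotate link 1 by +77°: θ ← -70° +77° = 7°
h = r sin θ − e = 6.093467 − 15 = -8.906533
sin φ = h / L = -8.906533 / 186 = -0.04788459
φ = arcsin(-0.04788459) = -2.744634°

-2.7446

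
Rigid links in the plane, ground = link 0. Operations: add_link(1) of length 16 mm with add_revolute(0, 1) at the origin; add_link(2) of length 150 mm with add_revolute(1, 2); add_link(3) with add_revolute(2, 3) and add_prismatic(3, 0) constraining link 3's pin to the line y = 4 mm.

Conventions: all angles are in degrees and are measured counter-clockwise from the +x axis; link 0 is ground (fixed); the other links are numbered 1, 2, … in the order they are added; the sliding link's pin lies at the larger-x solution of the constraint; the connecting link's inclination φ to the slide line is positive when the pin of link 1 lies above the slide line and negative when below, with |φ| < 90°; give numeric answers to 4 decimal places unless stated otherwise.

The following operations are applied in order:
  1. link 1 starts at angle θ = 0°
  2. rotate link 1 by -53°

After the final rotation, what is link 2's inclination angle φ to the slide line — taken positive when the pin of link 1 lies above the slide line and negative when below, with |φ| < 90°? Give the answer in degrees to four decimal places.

geometry: r = 16 mm, L = 150 mm, e = 4 mm; θ starts at 0°
rotate link 1 by -53°: θ ← 0° -53° = -53°
h = r sin θ − e = -12.778168 − 4 = -16.778168
sin φ = h / L = -16.778168 / 150 = -0.11185445
φ = arcsin(-0.11185445) = -6.422228°

-6.4222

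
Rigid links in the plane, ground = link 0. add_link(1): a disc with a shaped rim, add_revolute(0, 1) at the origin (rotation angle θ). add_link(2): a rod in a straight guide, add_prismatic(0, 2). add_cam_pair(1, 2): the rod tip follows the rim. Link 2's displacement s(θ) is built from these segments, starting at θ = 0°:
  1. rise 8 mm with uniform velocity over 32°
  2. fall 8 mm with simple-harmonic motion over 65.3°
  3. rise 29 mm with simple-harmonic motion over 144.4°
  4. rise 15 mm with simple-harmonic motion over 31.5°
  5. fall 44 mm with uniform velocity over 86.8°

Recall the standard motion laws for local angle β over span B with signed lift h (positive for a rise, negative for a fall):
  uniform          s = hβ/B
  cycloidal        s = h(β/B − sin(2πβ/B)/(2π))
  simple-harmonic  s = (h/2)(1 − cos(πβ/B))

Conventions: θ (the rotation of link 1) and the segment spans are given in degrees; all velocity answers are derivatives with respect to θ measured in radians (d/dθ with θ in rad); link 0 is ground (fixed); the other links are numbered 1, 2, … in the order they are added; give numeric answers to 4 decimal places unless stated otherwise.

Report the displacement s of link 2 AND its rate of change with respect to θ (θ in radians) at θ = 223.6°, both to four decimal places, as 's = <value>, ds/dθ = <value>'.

segment 1 (0° to 32°, uniform, h = 8) is passed completely: s = 0.0000 + (8) = 8.0000
segment 2 (32° to 97.3°, simple-harmonic, h = -8) is passed completely: s = 8.0000 + (-8) = 0.0000
θ = 223.6° falls in segment 3 (97.3° to 241.7°, simple-harmonic, h = 29): β = 223.6 − 97.3 = 126.3°, B = 144.4°; Δs = 29/2·(1 − cos(π·0.8747)) = 27.8902; s = 0.0000 + 27.8902 = 27.8902
velocity in seg [97.3°–241.7°] (simple-harmonic), θ in radians: β = 126.3° = 2.2044 rad, B = 144.4° = 2.5203 rad; ds/dθ = (πh/(2B)) sin(πβ/B) = (π·29/(2·2.5203)) sin(π·0.8747) = 6.935085 mm/rad

s = 27.8902, ds/dθ = 6.9351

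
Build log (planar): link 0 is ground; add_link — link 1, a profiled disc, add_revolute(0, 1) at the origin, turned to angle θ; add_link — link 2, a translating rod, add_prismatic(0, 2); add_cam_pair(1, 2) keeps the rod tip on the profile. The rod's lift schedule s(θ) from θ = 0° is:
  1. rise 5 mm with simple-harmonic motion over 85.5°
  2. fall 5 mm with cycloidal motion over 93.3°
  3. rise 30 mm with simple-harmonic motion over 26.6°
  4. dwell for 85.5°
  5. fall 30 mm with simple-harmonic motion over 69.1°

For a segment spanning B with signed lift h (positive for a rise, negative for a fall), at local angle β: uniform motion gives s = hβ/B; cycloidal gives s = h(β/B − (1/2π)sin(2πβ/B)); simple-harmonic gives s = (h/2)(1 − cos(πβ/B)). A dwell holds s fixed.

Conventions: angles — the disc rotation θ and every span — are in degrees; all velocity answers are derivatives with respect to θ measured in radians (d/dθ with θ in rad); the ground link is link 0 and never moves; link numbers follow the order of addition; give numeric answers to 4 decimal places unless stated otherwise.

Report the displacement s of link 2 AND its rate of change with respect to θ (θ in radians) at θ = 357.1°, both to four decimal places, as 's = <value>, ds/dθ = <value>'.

seg 1 [0°–85.5°] simple-harmonic, h=5: full span → s += 5 → s = 5.0000
seg 2 [85.5°–178.8°] cycloidal, h=-5: full span → s += -5 → s = 0.0000
seg 3 [178.8°–205.4°] simple-harmonic, h=30: full span → s += 30 → s = 30.0000
seg 4 [205.4°–290.9°] dwell: s stays 30.0000
seg 5 [290.9°–360°] simple-harmonic, h=-30: θ=357.1° here. β=66.2, B=69.1. -30/2·(1 − cos(π·0.9580)) = -29.8698 → s = 0.1302
velocity in seg [290.9°–360°] (simple-harmonic), θ in radians: β = 66.2° = 1.1554 rad, B = 69.1° = 1.2060 rad; ds/dθ = (πh/(2B)) sin(πβ/B) = (π·(-30)/(2·1.2060)) sin(π·0.9580) = -5.136846 mm/rad

s = 0.1302, ds/dθ = -5.1368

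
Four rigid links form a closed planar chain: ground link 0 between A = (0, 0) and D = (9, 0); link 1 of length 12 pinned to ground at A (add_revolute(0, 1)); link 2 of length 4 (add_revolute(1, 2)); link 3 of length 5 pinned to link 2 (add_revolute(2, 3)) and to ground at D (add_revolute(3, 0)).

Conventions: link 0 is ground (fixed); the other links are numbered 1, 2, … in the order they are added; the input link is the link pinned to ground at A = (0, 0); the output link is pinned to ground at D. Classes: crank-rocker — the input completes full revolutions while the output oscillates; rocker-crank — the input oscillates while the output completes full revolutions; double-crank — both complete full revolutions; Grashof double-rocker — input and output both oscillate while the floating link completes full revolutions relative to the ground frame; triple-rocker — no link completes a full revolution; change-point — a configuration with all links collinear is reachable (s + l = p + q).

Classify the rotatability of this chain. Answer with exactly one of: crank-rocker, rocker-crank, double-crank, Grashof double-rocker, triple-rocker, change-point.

lengths: ground=9, input=12, coupler=4, output=5
sorted: s=4 (shortest), l=12 (longest), p+q=14
s + l = 16 vs p + q = 14
s + l > p + q → non-Grashof → no link fully rotates → triple-rocker

triple-rocker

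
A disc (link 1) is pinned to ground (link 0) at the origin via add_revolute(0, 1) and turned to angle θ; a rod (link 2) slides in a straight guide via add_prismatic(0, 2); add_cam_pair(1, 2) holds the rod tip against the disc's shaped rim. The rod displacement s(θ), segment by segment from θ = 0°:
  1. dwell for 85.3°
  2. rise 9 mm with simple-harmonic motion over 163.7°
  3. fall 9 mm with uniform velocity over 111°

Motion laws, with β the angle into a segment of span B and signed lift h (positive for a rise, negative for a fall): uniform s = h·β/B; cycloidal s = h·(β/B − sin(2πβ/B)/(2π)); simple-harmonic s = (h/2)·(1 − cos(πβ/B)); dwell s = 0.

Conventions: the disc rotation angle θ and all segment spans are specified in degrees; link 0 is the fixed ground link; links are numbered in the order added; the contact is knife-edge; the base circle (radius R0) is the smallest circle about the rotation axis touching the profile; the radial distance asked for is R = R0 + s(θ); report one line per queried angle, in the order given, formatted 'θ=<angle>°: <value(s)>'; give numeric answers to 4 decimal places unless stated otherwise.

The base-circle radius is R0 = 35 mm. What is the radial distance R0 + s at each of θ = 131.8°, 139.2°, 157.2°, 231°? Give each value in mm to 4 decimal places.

segment 1 (0° to 85.3°, dwell): s unchanged at 0.0000
θ = 131.8° falls in segment 2 (85.3° to 249°, simple-harmonic, h = 9): β = 131.8 − 85.3 = 46.5°, B = 163.7°; Δs = 9/2·(1 − cos(π·0.2841)) = 1.6760; s = 0.0000 + 1.6760 = 1.6760
θ = 139.2° falls in segment 2 (85.3° to 249°, simple-harmonic, h = 9): β = 139.2 − 85.3 = 53.9°, B = 163.7°; Δs = 9/2·(1 − cos(π·0.3293)) = 2.2003; s = 0.0000 + 2.2003 = 2.2003
θ = 157.2° falls in segment 2 (85.3° to 249°, simple-harmonic, h = 9): β = 157.2 − 85.3 = 71.9°, B = 163.7°; Δs = 9/2·(1 − cos(π·0.4392)) = 3.6459; s = 0.0000 + 3.6459 = 3.6459
θ = 231° falls in segment 2 (85.3° to 249°, simple-harmonic, h = 9): β = 231 − 85.3 = 145.7°, B = 163.7°; Δs = 9/2·(1 − cos(π·0.8900)) = 8.7342; s = 0.0000 + 8.7342 = 8.7342
θ=131.8°: R = R0 + s = 35 + 1.6760 = 36.6760
θ=139.2°: R = R0 + s = 35 + 2.2003 = 37.2003
θ=157.2°: R = R0 + s = 35 + 3.6459 = 38.6459
θ=231°: R = R0 + s = 35 + 8.7342 = 43.7342

θ=131.8°: 36.6760
θ=139.2°: 37.2003
θ=157.2°: 38.6459
θ=231°: 43.7342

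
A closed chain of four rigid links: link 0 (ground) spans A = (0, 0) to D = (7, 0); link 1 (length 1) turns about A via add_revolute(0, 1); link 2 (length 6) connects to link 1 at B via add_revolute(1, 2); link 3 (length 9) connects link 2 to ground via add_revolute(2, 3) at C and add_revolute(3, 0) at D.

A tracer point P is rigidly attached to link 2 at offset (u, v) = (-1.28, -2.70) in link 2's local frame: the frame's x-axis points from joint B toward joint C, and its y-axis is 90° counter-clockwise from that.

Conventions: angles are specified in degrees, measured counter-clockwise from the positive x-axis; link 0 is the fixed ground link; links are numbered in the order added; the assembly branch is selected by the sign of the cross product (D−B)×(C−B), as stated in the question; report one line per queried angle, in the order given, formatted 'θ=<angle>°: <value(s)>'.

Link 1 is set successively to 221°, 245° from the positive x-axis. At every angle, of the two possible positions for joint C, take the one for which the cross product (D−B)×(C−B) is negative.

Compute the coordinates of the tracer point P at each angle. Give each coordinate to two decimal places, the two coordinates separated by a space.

A=(0,0), D=(7.00,0)
θ=221°: B = A + 1.00·(cos221°, sin221°) = (-0.7547, -0.6561)
θ=221°: |BD| = 7.7824
θ=221°: circle(B,6.00) ∩ circle(D,9.00): a=1.0001, h=5.9161
θ=221°:   candidates: C₊=(-0.2569,5.3233) cross=46.041; C₋=(0.7405,-6.4668) cross=-46.041
θ=221°:   branch - wants cross < 0 → take C=(0.7405,-6.4668) (cross=-46.041)
θ=221°: ex = (C−B)/|BC| = (0.2492,-0.9685); ey = (0.9685,0.2492)
θ=221°: P = B + -1.28·ex + -2.70·ey = (-3.6885,-0.0893)
θ=245°: B = A + 1.00·(cos245°, sin245°) = (-0.4226, -0.9063)
θ=245°: |BD| = 7.4777
θ=245°: circle(B,6.00) ∩ circle(D,9.00): a=0.7299, h=5.9554
θ=245°:   candidates: C₊=(-0.4199,5.0937) cross=44.533; C₋=(1.0237,-6.7294) cross=-44.533
θ=245°:   branch - wants cross < 0 → take C=(1.0237,-6.7294) (cross=-44.533)
θ=245°: ex = (C−B)/|BC| = (0.2411,-0.9705); ey = (0.9705,0.2411)
θ=245°: P = B + -1.28·ex + -2.70·ey = (-3.3516,-0.3149)

θ=221°: -3.69 -0.09
θ=245°: -3.35 -0.31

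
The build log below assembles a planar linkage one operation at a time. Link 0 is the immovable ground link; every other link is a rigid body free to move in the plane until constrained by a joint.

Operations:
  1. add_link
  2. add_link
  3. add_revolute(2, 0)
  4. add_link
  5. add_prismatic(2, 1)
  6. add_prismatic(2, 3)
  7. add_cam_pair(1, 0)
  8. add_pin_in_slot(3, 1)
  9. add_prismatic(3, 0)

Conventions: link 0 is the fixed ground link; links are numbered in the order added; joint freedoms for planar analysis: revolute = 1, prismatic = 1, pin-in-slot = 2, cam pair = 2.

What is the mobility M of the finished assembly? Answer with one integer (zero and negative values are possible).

(L,J1,J2)=(1,0,0); link0 fixed
link1: (2,0,0)
link2: (3,0,0)
R 2-0 [J1]: (3,1,0)
link3: (4,1,0)
P 2-1 [J1]: (4,2,0)
P 2-3 [J1]: (4,3,0)
C 1-0 [J2]: (4,3,1)
PS 3-1 [J2]: (4,3,2)
P 3-0 [J1]: (4,4,2)
Grübler: 3·3 − 2·4 − 2 = -1

M = -1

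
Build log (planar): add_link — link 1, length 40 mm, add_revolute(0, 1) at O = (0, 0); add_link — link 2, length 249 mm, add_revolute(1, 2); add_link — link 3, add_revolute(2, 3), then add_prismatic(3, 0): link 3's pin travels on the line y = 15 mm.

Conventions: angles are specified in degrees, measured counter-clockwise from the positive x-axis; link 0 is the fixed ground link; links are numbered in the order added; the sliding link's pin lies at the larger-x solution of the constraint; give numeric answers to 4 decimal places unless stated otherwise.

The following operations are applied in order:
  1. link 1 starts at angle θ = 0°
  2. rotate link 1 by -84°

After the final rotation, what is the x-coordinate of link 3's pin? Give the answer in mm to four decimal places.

geometry: r = 40 mm, L = 249 mm, e = 15 mm; θ starts at 0°
rotate link 1 by -84°: θ ← 0° -84° = -84°
crank pin P = (r cos θ, r sin θ) = (4.181139, -39.780876)
h = r sin θ − e = -39.780876 − 15 = -54.780876
x = r cos θ + √(L² − h²) = 4.181139 + 242.899271 = 247.080409

247.0804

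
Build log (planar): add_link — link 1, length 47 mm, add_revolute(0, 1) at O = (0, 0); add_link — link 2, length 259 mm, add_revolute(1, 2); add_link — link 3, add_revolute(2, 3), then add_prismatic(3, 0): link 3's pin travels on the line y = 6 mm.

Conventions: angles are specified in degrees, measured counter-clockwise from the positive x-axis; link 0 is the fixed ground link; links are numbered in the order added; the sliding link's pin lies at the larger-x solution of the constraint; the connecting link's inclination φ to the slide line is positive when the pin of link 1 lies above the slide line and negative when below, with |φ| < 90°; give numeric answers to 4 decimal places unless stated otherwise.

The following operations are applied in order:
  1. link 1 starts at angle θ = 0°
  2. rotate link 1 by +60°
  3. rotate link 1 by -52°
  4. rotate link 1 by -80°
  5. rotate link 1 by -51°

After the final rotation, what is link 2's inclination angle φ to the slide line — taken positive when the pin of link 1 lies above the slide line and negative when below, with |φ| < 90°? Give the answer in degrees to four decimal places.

geometry: r = 47 mm, L = 259 mm, e = 6 mm; θ starts at 0°
rotate link 1 by +60°: θ ← 0° +60° = 60°
rotate link 1 by -52°: θ ← 60° -52° = 8°
rotate link 1 by -80°: θ ← 8° -80° = -72°
rotate link 1 by -51°: θ ← -72° -51° = -123°
h = r sin θ − e = -39.417517 − 6 = -45.417517
sin φ = h / L = -45.417517 / 259 = -0.17535721
φ = arcsin(-0.17535721) = -10.099446°

-10.0994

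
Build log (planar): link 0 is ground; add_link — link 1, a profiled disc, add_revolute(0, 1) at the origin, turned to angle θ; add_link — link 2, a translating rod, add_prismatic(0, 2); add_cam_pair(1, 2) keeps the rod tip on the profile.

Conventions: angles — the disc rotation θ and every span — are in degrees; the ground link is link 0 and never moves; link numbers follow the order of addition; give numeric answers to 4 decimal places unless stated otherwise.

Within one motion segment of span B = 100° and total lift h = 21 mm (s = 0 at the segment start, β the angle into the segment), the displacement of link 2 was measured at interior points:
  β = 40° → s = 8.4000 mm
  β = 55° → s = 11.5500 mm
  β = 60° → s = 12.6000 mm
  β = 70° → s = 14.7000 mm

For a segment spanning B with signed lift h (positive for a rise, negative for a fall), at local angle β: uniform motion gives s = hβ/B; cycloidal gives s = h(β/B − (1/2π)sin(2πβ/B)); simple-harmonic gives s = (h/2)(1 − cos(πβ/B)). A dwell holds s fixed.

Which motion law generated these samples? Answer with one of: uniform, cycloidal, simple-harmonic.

candidates at β/B = r: uniform s = h·r (linear in β); cycloidal s = h·(r − sin(2πr)/(2π)); simple-harmonic s = (h/2)(1 − cos(πr))
β=40°: printed 8.4000 | uniform 8.4000, cycloidal 6.4355, simple-harmonic 7.2553
β=55°: printed 11.5500 | uniform 11.5500, cycloidal 12.5828, simple-harmonic 12.1426
β=60°: printed 12.6000 | uniform 12.6000, cycloidal 14.5645, simple-harmonic 13.7447
β=70°: printed 14.7000 | uniform 14.7000, cycloidal 17.8787, simple-harmonic 16.6717
only one law matches every sample → uniform

uniform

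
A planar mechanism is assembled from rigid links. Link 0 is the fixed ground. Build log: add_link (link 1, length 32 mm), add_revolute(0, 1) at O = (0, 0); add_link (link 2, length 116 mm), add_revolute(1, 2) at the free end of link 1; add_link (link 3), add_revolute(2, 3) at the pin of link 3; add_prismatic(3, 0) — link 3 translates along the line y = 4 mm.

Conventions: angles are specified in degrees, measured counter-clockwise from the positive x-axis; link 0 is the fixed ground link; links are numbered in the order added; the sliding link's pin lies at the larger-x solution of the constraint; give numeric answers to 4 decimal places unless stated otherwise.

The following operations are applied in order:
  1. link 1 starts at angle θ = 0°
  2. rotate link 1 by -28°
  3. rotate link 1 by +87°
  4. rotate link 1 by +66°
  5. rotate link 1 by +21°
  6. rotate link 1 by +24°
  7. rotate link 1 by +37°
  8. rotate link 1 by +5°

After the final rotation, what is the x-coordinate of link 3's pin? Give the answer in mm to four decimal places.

geometry: r = 32 mm, L = 116 mm, e = 4 mm; θ starts at 0°
rotate link 1 by -28°: θ ← 0° -28° = -28°
rotate link 1 by +87°: θ ← -28° +87° = 59°
rotate link 1 by +66°: θ ← 59° +66° = 125°
rotate link 1 by +21°: θ ← 125° +21° = 146°
rotate link 1 by +24°: θ ← 146° +24° = 170°
rotate link 1 by +37°: θ ← 170° +37° = 207°
rotate link 1 by +5°: θ ← 207° +5° = 212°
crank pin P = (r cos θ, r sin θ) = (-27.137539, -16.957416)
h = r sin θ − e = -16.957416 − 4 = -20.957416
x = r cos θ + √(L² − h²) = -27.137539 + 114.091133 = 86.953594

86.9536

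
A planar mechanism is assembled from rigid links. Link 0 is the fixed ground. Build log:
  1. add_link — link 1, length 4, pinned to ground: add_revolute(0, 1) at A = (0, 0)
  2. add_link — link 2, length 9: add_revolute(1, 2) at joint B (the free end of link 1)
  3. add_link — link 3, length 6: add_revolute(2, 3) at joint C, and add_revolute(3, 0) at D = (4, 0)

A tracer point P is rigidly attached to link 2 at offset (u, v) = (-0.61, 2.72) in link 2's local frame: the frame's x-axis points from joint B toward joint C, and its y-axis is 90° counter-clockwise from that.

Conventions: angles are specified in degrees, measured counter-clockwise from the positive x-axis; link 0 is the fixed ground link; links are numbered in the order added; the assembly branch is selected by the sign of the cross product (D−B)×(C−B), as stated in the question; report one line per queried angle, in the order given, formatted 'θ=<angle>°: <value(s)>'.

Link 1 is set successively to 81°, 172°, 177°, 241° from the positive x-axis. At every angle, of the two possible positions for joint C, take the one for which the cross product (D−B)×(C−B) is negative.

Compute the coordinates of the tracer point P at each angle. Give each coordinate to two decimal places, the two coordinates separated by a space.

A=(0,0), D=(4.00,0)
θ=81°: B = A + 4.00·(cos81°, sin81°) = (0.6257, 3.9508)
θ=81°: |BD| = 5.1956
θ=81°: circle(B,9.00) ∩ circle(D,6.00): a=6.9284, h=5.7443
θ=81°:   candidates: C₊=(9.4934,2.4130) cross=29.845; C₋=(0.7573,-5.0483) cross=-29.845
θ=81°:   branch - wants cross < 0 → take C=(0.7573,-5.0483) (cross=-29.845)
θ=81°: ex = (C−B)/|BC| = (0.0146,-0.9999); ey = (0.9999,0.0146)
θ=81°: P = B + -0.61·ex + 2.72·ey = (3.3365,4.6005)
θ=172°: B = A + 4.00·(cos172°, sin172°) = (-3.9611, 0.5567)
θ=172°: |BD| = 7.9805
θ=172°: circle(B,9.00) ∩ circle(D,6.00): a=6.8096, h=5.8846
θ=172°:   candidates: C₊=(3.2425,5.9520) cross=46.962; C₋=(2.4215,-5.7886) cross=-46.962
θ=172°:   branch - wants cross < 0 → take C=(2.4215,-5.7886) (cross=-46.962)
θ=172°: ex = (C−B)/|BC| = (0.7092,-0.7050); ey = (0.7050,0.7092)
θ=172°: P = B + -0.61·ex + 2.72·ey = (-2.4760,2.9157)
θ=177°: B = A + 4.00·(cos177°, sin177°) = (-3.9945, 0.2093)
θ=177°: |BD| = 7.9973
θ=177°: circle(B,9.00) ∩ circle(D,6.00): a=6.8121, h=5.8818
θ=177°:   candidates: C₊=(2.9692,5.9108) cross=47.038; C₋=(2.6613,-5.8487) cross=-47.038
θ=177°:   branch - wants cross < 0 → take C=(2.6613,-5.8487) (cross=-47.038)
θ=177°: ex = (C−B)/|BC| = (0.7395,-0.6731); ey = (0.6731,0.7395)
θ=177°: P = B + -0.61·ex + 2.72·ey = (-2.6147,2.6315)
θ=241°: B = A + 4.00·(cos241°, sin241°) = (-1.9392, -3.4985)
θ=241°: |BD| = 6.8930
θ=241°: circle(B,9.00) ∩ circle(D,6.00): a=6.7107, h=5.9972
θ=241°:   candidates: C₊=(0.7991,5.0748) cross=41.339; C₋=(6.8867,-5.2599) cross=-41.339
θ=241°:   branch - wants cross < 0 → take C=(6.8867,-5.2599) (cross=-41.339)
θ=241°: ex = (C−B)/|BC| = (0.9807,-0.1957); ey = (0.1957,0.9807)
θ=241°: P = B + -0.61·ex + 2.72·ey = (-2.0051,-0.7117)

θ=81°: 3.34 4.60
θ=172°: -2.48 2.92
θ=177°: -2.61 2.63
θ=241°: -2.01 -0.71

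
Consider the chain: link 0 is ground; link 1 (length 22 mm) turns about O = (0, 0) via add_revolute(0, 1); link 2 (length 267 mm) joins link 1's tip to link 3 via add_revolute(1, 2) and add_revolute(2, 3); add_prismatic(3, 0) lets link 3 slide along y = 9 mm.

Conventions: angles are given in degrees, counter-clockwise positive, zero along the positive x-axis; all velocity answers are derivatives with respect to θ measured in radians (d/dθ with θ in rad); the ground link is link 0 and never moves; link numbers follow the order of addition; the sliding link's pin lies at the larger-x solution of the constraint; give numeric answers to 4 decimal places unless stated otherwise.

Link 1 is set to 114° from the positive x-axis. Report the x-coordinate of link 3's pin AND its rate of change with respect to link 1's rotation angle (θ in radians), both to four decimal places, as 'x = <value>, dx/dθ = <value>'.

geometry: r = 22 mm, L = 267 mm, e = 9 mm
crank pin P = (r cos θ, r sin θ) = (-8.948206, 20.098000)
h = r sin θ − e = 20.098000 − 9 = 11.098000
x = r cos θ + √(L² − h²) = -8.948206 + 266.769253 = 257.821047
dx/dθ = −r sin θ − h·r cos θ/√(L² − h²) (θ in radians; h = 11.098000) = -19.725741

x = 257.8210, dx/dθ = -19.7257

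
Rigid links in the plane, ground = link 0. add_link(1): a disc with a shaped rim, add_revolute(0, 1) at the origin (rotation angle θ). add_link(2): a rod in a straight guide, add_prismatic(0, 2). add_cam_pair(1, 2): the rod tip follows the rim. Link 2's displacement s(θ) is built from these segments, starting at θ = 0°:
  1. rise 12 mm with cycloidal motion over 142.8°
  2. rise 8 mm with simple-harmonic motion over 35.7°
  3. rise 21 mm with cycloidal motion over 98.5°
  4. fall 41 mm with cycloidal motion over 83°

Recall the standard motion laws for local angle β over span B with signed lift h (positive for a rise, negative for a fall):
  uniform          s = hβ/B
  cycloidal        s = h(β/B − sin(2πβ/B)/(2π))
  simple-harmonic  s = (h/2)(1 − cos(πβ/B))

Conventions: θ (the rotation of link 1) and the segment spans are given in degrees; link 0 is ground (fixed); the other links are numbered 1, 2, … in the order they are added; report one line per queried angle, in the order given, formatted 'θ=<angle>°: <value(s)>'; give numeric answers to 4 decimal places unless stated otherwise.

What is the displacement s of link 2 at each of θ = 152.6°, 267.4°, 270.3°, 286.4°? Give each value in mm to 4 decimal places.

segment 1 (0° to 142.8°, cycloidal, h = 12) is passed completely: s = 0.0000 + (12) = 12.0000
θ = 152.6° falls in segment 2 (142.8° to 178.5°, simple-harmonic, h = 8): β = 152.6 − 142.8 = 9.8°, B = 35.7°; Δs = 8/2·(1 − cos(π·0.2745)) = 1.3975; s = 12.0000 + 1.3975 = 13.3975
segment 2 (142.8° to 178.5°, simple-harmonic, h = 8) is passed completely: s = 12.0000 + (8) = 20.0000
θ = 267.4° falls in segment 3 (178.5° to 277°, cycloidal, h = 21): β = 267.4 − 178.5 = 88.9°, B = 98.5°; Δs = 21·(0.9025 − sin(2π·0.9025)/(2π)) = 20.8745; s = 20.0000 + 20.8745 = 40.8745
θ = 270.3° falls in segment 3 (178.5° to 277°, cycloidal, h = 21): β = 270.3 − 178.5 = 91.8°, B = 98.5°; Δs = 21·(0.9320 − sin(2π·0.9320)/(2π)) = 20.9569; s = 20.0000 + 20.9569 = 40.9569
segment 3 (178.5° to 277°, cycloidal, h = 21) is passed completely: s = 20.0000 + (21) = 41.0000
θ = 286.4° falls in segment 4 (277° to 360°, cycloidal, h = -41): β = 286.4 − 277 = 9.4°, B = 83°; Δs = -41·(0.1133 − sin(2π·0.1133)/(2π)) = -0.3821; s = 41.0000 − 0.3821 = 40.6179

θ=152.6°: 13.3975
θ=267.4°: 40.8745
θ=270.3°: 40.9569
θ=286.4°: 40.6179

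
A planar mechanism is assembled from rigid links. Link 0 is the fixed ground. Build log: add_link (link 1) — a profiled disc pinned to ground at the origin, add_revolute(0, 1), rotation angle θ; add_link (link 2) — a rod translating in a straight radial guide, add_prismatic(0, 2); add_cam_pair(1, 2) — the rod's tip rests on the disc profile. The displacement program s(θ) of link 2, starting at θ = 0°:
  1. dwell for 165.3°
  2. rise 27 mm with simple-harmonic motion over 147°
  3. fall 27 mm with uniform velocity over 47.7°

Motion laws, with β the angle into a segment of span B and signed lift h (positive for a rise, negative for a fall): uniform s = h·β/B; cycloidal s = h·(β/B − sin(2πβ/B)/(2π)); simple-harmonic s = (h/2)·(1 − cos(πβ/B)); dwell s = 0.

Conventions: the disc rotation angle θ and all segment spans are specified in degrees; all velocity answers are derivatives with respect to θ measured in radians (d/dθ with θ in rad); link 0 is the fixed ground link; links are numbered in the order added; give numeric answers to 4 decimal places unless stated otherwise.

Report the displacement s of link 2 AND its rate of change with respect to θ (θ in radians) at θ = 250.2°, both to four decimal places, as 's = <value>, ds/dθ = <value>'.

seg 1 [0°–165.3°] dwell: s stays 0.0000
seg 2 [165.3°–312.3°] simple-harmonic, h=27: θ=250.2° here. β=84.9, B=147. 27/2·(1 − cos(π·0.5776)) = 16.7566 → s = 16.7566
velocity in seg [165.3°–312.3°] (simple-harmonic), θ in radians: β = 84.9° = 1.4818 rad, B = 147° = 2.5656 rad; ds/dθ = (πh/(2B)) sin(πβ/B) = (π·27/(2·2.5656)) sin(π·0.5776) = 16.042427 mm/rad

s = 16.7566, ds/dθ = 16.0424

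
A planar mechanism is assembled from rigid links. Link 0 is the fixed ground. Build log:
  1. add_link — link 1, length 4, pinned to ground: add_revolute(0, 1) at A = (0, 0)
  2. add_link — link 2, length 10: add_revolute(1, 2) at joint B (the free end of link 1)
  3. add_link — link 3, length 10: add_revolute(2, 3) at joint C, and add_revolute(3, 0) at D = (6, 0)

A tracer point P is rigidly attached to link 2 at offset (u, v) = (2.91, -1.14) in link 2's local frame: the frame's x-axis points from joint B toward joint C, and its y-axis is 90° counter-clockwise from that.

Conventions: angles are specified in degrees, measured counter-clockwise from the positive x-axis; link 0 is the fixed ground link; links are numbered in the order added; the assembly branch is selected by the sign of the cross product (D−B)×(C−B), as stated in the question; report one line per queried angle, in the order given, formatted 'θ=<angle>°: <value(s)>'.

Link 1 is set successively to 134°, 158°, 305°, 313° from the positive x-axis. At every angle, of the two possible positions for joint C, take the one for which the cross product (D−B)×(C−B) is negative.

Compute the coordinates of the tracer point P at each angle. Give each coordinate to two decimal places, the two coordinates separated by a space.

A=(0,0), D=(6.00,0)
θ=134°: B = A + 4.00·(cos134°, sin134°) = (-2.7786, 2.8774)
θ=134°: |BD| = 9.2382
θ=134°: circle(B,10.00) ∩ circle(D,10.00): a=4.6191, h=8.8693
θ=134°:   candidates: C₊=(4.3731,9.8668) cross=81.936; C₋=(-1.1518,-6.9894) cross=-81.936
θ=134°:   branch - wants cross < 0 → take C=(-1.1518,-6.9894) (cross=-81.936)
θ=134°: ex = (C−B)/|BC| = (0.1627,-0.9867); ey = (0.9867,0.1627)
θ=134°: P = B + 2.91·ex + -1.14·ey = (-3.4300,-0.1793)
θ=158°: B = A + 4.00·(cos158°, sin158°) = (-3.7087, 1.4984)
θ=158°: |BD| = 9.8237
θ=158°: circle(B,10.00) ∩ circle(D,10.00): a=4.9118, h=8.7106
θ=158°:   candidates: C₊=(2.4743,9.3578) cross=85.570; C₋=(-0.1830,-7.8594) cross=-85.570
θ=158°:   branch - wants cross < 0 → take C=(-0.1830,-7.8594) (cross=-85.570)
θ=158°: ex = (C−B)/|BC| = (0.3526,-0.9358); ey = (0.9358,0.3526)
θ=158°: P = B + 2.91·ex + -1.14·ey = (-3.7495,-1.6266)
θ=305°: B = A + 4.00·(cos305°, sin305°) = (2.2943, -3.2766)
θ=305°: |BD| = 4.9465
θ=305°: circle(B,10.00) ∩ circle(D,10.00): a=2.4733, h=9.6893
θ=305°:   candidates: C₊=(-2.2711,5.6204) cross=47.929; C₋=(10.5654,-8.8970) cross=-47.929
θ=305°:   branch - wants cross < 0 → take C=(10.5654,-8.8970) (cross=-47.929)
θ=305°: ex = (C−B)/|BC| = (0.8271,-0.5620); ey = (0.5620,0.8271)
θ=305°: P = B + 2.91·ex + -1.14·ey = (4.0605,-5.8551)
θ=313°: B = A + 4.00·(cos313°, sin313°) = (2.7280, -2.9254)
θ=313°: |BD| = 4.3891
θ=313°: circle(B,10.00) ∩ circle(D,10.00): a=2.1945, h=9.7562
θ=313°:   candidates: C₊=(-2.1387,5.8104) cross=42.821; C₋=(10.8667,-8.7358) cross=-42.821
θ=313°:   branch - wants cross < 0 → take C=(10.8667,-8.7358) (cross=-42.821)
θ=313°: ex = (C−B)/|BC| = (0.8139,-0.5810); ey = (0.5810,0.8139)
θ=313°: P = B + 2.91·ex + -1.14·ey = (4.4340,-5.5441)

θ=134°: -3.43 -0.18
θ=158°: -3.75 -1.63
θ=305°: 4.06 -5.86
θ=313°: 4.43 -5.54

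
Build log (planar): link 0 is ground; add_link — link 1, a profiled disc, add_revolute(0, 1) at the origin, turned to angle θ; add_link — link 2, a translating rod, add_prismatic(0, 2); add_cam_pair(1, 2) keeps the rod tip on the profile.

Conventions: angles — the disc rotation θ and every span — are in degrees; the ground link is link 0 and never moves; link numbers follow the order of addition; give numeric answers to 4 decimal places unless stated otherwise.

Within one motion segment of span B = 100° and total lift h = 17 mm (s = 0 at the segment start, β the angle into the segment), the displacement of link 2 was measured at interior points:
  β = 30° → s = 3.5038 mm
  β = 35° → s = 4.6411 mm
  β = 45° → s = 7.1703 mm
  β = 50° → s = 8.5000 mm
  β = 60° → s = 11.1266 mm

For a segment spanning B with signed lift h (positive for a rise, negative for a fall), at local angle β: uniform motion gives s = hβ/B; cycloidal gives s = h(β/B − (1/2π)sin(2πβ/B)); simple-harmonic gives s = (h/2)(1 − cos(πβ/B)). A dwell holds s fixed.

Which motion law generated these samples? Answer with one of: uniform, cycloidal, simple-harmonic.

candidates at β/B = r: uniform s = h·r (linear in β); cycloidal s = h·(r − sin(2πr)/(2π)); simple-harmonic s = (h/2)(1 − cos(πr))
β=30°: printed 3.5038 | uniform 5.1000, cycloidal 2.5268, simple-harmonic 3.5038
β=35°: printed 4.6411 | uniform 5.9500, cycloidal 3.7611, simple-harmonic 4.6411
β=45°: printed 7.1703 | uniform 7.6500, cycloidal 6.8139, simple-harmonic 7.1703
β=50°: printed 8.5000 | uniform 8.5000, cycloidal 8.5000, simple-harmonic 8.5000
β=60°: printed 11.1266 | uniform 10.2000, cycloidal 11.7903, simple-harmonic 11.1266
only one law matches every sample → simple-harmonic

simple-harmonic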